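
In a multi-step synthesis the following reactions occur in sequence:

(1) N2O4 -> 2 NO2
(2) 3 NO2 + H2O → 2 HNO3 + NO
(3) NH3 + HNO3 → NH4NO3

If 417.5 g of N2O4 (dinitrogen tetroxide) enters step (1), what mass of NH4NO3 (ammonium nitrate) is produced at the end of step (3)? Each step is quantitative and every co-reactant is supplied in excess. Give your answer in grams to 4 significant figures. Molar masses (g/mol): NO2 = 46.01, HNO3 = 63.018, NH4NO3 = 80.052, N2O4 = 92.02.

484.3 g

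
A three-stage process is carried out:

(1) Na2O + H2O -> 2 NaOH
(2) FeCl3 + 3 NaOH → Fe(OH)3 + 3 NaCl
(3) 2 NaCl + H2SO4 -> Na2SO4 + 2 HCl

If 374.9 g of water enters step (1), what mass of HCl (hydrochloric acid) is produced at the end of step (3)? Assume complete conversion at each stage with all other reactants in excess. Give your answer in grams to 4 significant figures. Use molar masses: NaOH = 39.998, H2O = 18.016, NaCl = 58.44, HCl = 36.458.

n(H2O) = 374.9 / 18.016 = 20.809 mol.
Reaction (1): H2O→NaOH ratio 1:2 ⇒ n(NaOH) = 41.619 mol.
Reaction (2): NaOH→NaCl ratio 3:3 ⇒ n(NaCl) = 41.619 mol.
Reaction (3): NaCl→HCl ratio 2:2 ⇒ n(HCl) = 41.619 mol.
Mass of HCl = 41.619 × 36.458 = 1517.3 g.

1517 g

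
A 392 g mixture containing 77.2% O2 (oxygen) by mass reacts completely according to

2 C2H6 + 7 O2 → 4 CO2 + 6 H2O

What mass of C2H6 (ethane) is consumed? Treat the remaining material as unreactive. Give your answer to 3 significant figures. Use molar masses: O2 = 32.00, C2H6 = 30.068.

Mass of pure O2 = 392 g × 0.772 = 302.6 g.
n(O2) = 302.6 g / 32.00 g/mol = 9.457 mol.
From the equation the O2:C2H6 mole ratio is 7:2, so n(C2H6) = 9.457 × 2/7 = 2.702 mol.
Mass of C2H6 = 2.702 mol × 30.068 g/mol = 81.24 g.

81.2 g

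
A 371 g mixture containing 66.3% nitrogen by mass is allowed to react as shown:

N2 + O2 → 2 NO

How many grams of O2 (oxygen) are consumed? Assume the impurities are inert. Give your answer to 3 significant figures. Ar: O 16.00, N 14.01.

281 g

Mass of pure N2 = 371 g × 0.663 = 246.0 g.
M(N2) = 2(14.01) = 28.02 g/mol.
M(O2) = 2(16.00) = 32.00 g/mol.
n(N2) = 246.0 g / 28.02 g/mol = 8.778 mol.
From the equation the N2:O2 mole ratio is 1:1, so n(O2) = 8.778 × 1/1 = 8.778 mol.
Mass of O2 = 8.778 mol × 32.00 g/mol = 280.9 g.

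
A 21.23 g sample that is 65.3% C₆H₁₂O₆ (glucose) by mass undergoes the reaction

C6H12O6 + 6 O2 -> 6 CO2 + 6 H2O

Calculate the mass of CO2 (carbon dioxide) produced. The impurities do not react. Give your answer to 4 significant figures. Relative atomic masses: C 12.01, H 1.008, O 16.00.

Mass of pure C6H12O6 = 21.23 g × 0.653 = 13.863 g.
M(C6H12O6) = 6(12.01) + 12(1.008) + 6(16.00) = 180.156 g/mol.
M(CO2) = 12.01 + 2(16.00) = 44.01 g/mol.
n(C6H12O6) = 13.863 g / 180.156 g/mol = 0.076951 mol.
From the equation the C6H12O6:CO2 mole ratio is 1:6, so n(CO2) = 0.076951 × 6/1 = 0.46171 mol.
Mass of CO2 = 0.46171 mol × 44.01 g/mol = 20.320 g.

20.32 g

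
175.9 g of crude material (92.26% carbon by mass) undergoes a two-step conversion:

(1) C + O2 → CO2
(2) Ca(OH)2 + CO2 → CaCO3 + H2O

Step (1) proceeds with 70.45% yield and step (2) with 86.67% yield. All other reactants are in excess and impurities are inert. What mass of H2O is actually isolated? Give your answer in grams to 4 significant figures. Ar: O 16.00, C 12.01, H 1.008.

148.6 g

Pure C = 175.9 × 0.9226 = 162.29 g.
M(C) = 12.01 g/mol.
M(H2O) = 2(1.008) + 16.00 = 18.016 g/mol.
n(C) = 162.29 / 12.01 = 13.513 mol.
Step 1 (C:CO2 = 1:1): theoretical n(CO2) = 13.513 mol; at 70.45% yield, n(CO2) = 9.5196 mol.
Step 2 (CO2:H2O = 1:1): theoretical n(H2O) = 9.5196 mol, so theoretical mass = 9.5196 × 18.016 = 171.50 g.
At 86.67% yield, actual mass of H2O = 171.50 × 0.8667 = 148.64 g.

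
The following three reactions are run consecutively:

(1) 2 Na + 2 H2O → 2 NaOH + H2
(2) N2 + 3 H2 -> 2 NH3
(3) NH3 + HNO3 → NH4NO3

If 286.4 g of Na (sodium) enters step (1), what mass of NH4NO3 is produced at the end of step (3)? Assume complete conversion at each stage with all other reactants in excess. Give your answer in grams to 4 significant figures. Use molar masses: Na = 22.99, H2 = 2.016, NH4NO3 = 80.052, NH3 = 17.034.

332.4 g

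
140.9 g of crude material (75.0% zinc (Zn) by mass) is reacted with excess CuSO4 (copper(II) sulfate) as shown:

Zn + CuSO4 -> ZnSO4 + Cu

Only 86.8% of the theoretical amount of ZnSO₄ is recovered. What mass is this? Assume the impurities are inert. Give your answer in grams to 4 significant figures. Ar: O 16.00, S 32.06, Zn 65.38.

226.5 g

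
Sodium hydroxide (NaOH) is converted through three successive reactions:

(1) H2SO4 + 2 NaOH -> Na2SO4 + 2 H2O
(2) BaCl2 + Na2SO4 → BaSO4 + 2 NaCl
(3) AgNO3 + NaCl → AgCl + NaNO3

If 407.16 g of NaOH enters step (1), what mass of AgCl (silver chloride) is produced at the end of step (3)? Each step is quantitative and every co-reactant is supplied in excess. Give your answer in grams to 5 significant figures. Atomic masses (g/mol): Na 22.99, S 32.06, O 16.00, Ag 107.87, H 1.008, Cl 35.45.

M(NaOH) = 22.99 + 16.00 + 1.008 = 39.998 g/mol.
M(AgCl) = 107.87 + 35.45 = 143.32 g/mol.
n(NaOH) = 407.16 / 39.998 = 10.1795 mol.
Reaction (1): NaOH→Na2SO4 ratio 2:1 ⇒ n(Na2SO4) = 5.08975 mol.
Reaction (2): Na2SO4→NaCl ratio 1:2 ⇒ n(NaCl) = 10.1795 mol.
Reaction (3): NaCl→AgCl ratio 1:1 ⇒ n(AgCl) = 10.1795 mol.
Mass of AgCl = 10.1795 × 143.32 = 1458.93 g.

1458.9 g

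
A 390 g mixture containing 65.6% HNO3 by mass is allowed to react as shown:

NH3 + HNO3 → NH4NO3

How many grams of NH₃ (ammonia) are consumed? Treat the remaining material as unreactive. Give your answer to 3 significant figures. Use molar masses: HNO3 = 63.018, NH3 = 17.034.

69.2 g

Mass of pure HNO3 = 390 g × 0.656 = 255.8 g.
n(HNO3) = 255.8 g / 63.018 g/mol = 4.060 mol.
From the equation the HNO3:NH3 mole ratio is 1:1, so n(NH3) = 4.060 × 1/1 = 4.060 mol.
Mass of NH3 = 4.060 mol × 17.034 g/mol = 69.15 g.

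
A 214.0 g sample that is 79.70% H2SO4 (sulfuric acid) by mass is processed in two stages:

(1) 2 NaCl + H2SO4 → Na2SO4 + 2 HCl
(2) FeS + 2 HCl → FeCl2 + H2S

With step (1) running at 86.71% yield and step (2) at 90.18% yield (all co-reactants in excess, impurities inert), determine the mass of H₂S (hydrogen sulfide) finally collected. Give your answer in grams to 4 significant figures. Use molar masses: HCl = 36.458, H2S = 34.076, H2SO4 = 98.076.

46.34 g

Pure H2SO4 = 214.0 × 0.7970 = 170.56 g.
n(H2SO4) = 170.56 / 98.076 = 1.7390 mol.
Step 1 (H2SO4:HCl = 1:2): theoretical n(HCl) = 3.4781 mol; at 86.71% yield, n(HCl) = 3.0158 mol.
Step 2 (HCl:H2S = 2:1): theoretical n(H2S) = 1.5079 mol, so theoretical mass = 1.5079 × 34.076 = 51.384 g.
At 90.18% yield, actual mass of H2S = 51.384 × 0.9018 = 46.338 g.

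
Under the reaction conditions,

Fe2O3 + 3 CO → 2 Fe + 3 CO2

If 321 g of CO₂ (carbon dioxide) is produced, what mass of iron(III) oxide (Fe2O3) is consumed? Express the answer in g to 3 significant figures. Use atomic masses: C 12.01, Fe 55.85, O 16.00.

M(CO2) = 12.01 + 2(16.00) = 44.01 g/mol.
M(Fe2O3) = 2(55.85) + 3(16.00) = 159.70 g/mol.
n(CO2) = 321.0 g / 44.01 g/mol = 7.294 mol.
From the equation the CO2:Fe2O3 mole ratio is 3:1, so n(Fe2O3) = 7.294 × 1/3 = 2.431 mol.
Mass of Fe2O3 = 2.431 mol × 159.70 g/mol = 388.3 g.

388 g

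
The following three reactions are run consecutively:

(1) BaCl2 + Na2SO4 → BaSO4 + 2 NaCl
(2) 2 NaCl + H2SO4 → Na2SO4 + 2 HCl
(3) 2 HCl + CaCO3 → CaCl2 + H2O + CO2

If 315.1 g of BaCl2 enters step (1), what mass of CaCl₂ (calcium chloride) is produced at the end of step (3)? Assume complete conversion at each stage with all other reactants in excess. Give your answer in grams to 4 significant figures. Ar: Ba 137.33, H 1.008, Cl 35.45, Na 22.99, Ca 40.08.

167.9 g

M(BaCl2) = 137.33 + 2(35.45) = 208.23 g/mol.
M(CaCl2) = 40.08 + 2(35.45) = 110.98 g/mol.
n(BaCl2) = 315.1 / 208.23 = 1.5132 mol.
Reaction (1): BaCl2→NaCl ratio 1:2 ⇒ n(NaCl) = 3.0265 mol.
Reaction (2): NaCl→HCl ratio 2:2 ⇒ n(HCl) = 3.0265 mol.
Reaction (3): HCl→CaCl2 ratio 2:1 ⇒ n(CaCl2) = 1.5132 mol.
Mass of CaCl2 = 1.5132 × 110.98 = 167.94 g.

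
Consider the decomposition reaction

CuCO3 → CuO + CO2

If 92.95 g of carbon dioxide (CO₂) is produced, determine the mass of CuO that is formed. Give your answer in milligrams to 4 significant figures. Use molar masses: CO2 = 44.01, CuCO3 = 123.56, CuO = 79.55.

n(CO2) = 92.950 g / 44.01 g/mol = 2.1120 mol.
From the equation the CO2:CuO mole ratio is 1:1, so n(CuO) = 2.1120 × 1/1 = 2.1120 mol.
Mass of CuO = 2.1120 mol × 79.55 g/mol = 168.01 g.
Converting to mg: 168.01 g = 168000 mg.

168000 mg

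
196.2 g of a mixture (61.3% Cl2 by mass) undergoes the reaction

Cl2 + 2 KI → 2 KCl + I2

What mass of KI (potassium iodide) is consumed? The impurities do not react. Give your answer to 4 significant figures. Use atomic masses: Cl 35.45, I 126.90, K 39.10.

563.2 g

Mass of pure Cl2 = 196.2 g × 0.613 = 120.27 g.
M(Cl2) = 2(35.45) = 70.90 g/mol.
M(KI) = 39.10 + 126.90 = 166.00 g/mol.
n(Cl2) = 120.27 g / 70.90 g/mol = 1.6963 mol.
From the equation the Cl2:KI mole ratio is 1:2, so n(KI) = 1.6963 × 2/1 = 3.3927 mol.
Mass of KI = 3.3927 mol × 166.00 g/mol = 563.19 g.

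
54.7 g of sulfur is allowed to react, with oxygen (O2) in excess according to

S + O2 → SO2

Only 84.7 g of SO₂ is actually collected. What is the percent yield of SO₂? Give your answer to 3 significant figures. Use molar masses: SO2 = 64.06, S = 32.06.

n(S) = 54.70 g / 32.06 g/mol = 1.706 mol.
From the equation the S:SO2 mole ratio is 1:1, so n(SO2) = 1.706 × 1/1 = 1.706 mol.
Mass of SO2 = 1.706 mol × 64.06 g/mol = 109.3 g.
This is the theoretical yield. Percent yield = 84.7 g / 109.3 g × 100% = 77.49%.

77.5 %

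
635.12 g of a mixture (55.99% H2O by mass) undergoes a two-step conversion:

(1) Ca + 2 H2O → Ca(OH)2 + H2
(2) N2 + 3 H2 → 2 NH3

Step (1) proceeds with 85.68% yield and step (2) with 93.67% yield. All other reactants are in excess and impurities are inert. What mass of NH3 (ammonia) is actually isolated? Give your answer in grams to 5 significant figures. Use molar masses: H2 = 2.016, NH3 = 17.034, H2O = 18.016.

89.946 g

Pure H2O = 635.12 × 0.5599 = 355.604 g.
n(H2O) = 355.604 / 18.016 = 19.7382 mol.
Step 1 (H2O:H2 = 2:1): theoretical n(H2) = 9.86911 mol; at 85.68% yield, n(H2) = 8.45585 mol.
Step 2 (H2:NH3 = 3:2): theoretical n(NH3) = 5.63723 mol, so theoretical mass = 5.63723 × 17.034 = 96.0246 g.
At 93.67% yield, actual mass of NH3 = 96.0246 × 0.9367 = 89.9463 g.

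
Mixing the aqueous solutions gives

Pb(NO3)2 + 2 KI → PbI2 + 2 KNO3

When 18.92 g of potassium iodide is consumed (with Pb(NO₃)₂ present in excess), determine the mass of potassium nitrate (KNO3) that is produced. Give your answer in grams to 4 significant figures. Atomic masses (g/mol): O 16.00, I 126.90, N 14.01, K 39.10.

M(KI) = 39.10 + 126.90 = 166.00 g/mol.
M(KNO3) = 39.10 + 14.01 + 3(16.00) = 101.11 g/mol.
n(KI) = 18.920 g / 166.00 g/mol = 0.11398 mol.
From the equation the KI:KNO3 mole ratio is 2:2, so n(KNO3) = 0.11398 × 2/2 = 0.11398 mol.
Mass of KNO3 = 0.11398 mol × 101.11 g/mol = 11.524 g.

11.52 g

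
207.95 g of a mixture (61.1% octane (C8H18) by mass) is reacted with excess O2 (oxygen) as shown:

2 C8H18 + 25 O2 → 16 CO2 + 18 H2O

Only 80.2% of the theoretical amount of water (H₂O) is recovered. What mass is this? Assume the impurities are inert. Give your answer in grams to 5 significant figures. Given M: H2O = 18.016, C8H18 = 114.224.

Pure C8H18 available = 207.95 g × 0.611 = 127.057 g.
n(C8H18) = 127.057 g / 114.224 g/mol = 1.11235 mol.
From the equation the C8H18:H2O mole ratio is 2:18, so n(H2O) = 1.11235 × 18/2 = 10.0112 mol.
Mass of H2O = 10.0112 mol × 18.016 g/mol = 180.361 g.
Actual mass collected = 180.361 g × 0.802 = 144.650 g.

144.65 g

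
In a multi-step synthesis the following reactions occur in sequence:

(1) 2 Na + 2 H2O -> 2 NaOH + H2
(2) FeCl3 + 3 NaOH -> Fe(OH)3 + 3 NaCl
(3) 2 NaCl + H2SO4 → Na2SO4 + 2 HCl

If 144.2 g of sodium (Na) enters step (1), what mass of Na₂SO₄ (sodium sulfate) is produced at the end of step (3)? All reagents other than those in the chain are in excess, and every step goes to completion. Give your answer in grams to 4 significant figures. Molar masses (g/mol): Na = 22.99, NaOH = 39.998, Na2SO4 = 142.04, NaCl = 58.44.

445.5 g

n(Na) = 144.2 / 22.99 = 6.2723 mol.
Reaction (1): Na→NaOH ratio 2:2 ⇒ n(NaOH) = 6.2723 mol.
Reaction (2): NaOH→NaCl ratio 3:3 ⇒ n(NaCl) = 6.2723 mol.
Reaction (3): NaCl→Na2SO4 ratio 2:1 ⇒ n(Na2SO4) = 3.1361 mol.
Mass of Na2SO4 = 3.1361 × 142.04 = 445.46 g.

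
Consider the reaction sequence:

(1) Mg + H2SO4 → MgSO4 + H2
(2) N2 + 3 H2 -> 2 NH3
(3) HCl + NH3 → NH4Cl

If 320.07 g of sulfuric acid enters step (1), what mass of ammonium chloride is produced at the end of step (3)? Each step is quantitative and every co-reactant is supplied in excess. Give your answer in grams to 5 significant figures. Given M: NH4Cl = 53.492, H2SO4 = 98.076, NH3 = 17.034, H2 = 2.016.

n(H2SO4) = 320.07 / 98.076 = 3.26349 mol.
Reaction (1): H2SO4→H2 ratio 1:1 ⇒ n(H2) = 3.26349 mol.
Reaction (2): H2→NH3 ratio 3:2 ⇒ n(NH3) = 2.17566 mol.
Reaction (3): NH3→NH4Cl ratio 1:1 ⇒ n(NH4Cl) = 2.17566 mol.
Mass of NH4Cl = 2.17566 × 53.492 = 116.380 g.

116.38 g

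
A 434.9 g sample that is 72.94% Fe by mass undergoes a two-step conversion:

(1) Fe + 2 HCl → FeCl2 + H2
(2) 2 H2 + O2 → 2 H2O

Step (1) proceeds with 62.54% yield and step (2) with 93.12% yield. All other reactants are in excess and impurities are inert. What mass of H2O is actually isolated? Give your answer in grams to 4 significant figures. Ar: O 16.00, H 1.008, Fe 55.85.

59.59 g

Pure Fe = 434.9 × 0.7294 = 317.22 g.
M(Fe) = 55.85 g/mol.
M(H2O) = 2(1.008) + 16.00 = 18.016 g/mol.
n(Fe) = 317.22 / 55.85 = 5.6798 mol.
Step 1 (Fe:H2 = 1:1): theoretical n(H2) = 5.6798 mol; at 62.54% yield, n(H2) = 3.5521 mol.
Step 2 (H2:H2O = 2:2): theoretical n(H2O) = 3.5521 mol, so theoretical mass = 3.5521 × 18.016 = 63.995 g.
At 93.12% yield, actual mass of H2O = 63.995 × 0.9312 = 59.592 g.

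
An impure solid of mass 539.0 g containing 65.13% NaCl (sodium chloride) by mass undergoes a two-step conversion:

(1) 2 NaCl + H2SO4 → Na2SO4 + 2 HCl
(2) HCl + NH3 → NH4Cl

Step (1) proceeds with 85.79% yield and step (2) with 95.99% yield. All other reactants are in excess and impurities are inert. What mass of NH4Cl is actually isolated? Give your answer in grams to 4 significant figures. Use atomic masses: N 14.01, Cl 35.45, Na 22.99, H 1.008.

264.6 g

Pure NaCl = 539.0 × 0.6513 = 351.05 g.
M(NaCl) = 22.99 + 35.45 = 58.44 g/mol.
M(NH4Cl) = 14.01 + 4(1.008) + 35.45 = 53.492 g/mol.
n(NaCl) = 351.05 / 58.44 = 6.0070 mol.
Step 1 (NaCl:HCl = 2:2): theoretical n(HCl) = 6.0070 mol; at 85.79% yield, n(HCl) = 5.1534 mol.
Step 2 (HCl:NH4Cl = 1:1): theoretical n(NH4Cl) = 5.1534 mol, so theoretical mass = 5.1534 × 53.492 = 275.67 g.
At 95.99% yield, actual mass of NH4Cl = 275.67 × 0.9599 = 264.61 g.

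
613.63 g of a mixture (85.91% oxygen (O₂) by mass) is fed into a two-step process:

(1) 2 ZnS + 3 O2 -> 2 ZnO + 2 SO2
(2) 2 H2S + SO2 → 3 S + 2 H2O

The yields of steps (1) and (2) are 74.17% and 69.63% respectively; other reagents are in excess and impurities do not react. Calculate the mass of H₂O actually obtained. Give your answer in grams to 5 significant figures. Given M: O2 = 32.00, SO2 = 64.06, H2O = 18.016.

204.37 g

Pure O2 = 613.63 × 0.8591 = 527.170 g.
n(O2) = 527.170 / 32.00 = 16.4740 mol.
Step 1 (O2:SO2 = 3:2): theoretical n(SO2) = 10.9827 mol; at 74.17% yield, n(SO2) = 8.14587 mol.
Step 2 (SO2:H2O = 1:2): theoretical n(H2O) = 16.2917 mol, so theoretical mass = 16.2917 × 18.016 = 293.512 g.
At 69.63% yield, actual mass of H2O = 293.512 × 0.6963 = 204.372 g.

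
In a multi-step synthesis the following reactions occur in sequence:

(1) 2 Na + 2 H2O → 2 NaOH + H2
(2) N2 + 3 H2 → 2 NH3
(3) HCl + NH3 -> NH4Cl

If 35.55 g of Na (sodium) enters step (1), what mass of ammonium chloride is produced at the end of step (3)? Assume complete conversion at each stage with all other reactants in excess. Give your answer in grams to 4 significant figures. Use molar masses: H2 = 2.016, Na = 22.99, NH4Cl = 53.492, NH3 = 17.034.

n(Na) = 35.55 / 22.99 = 1.5463 mol.
Reaction (1): Na→H2 ratio 2:1 ⇒ n(H2) = 0.77316 mol.
Reaction (2): H2→NH3 ratio 3:2 ⇒ n(NH3) = 0.51544 mol.
Reaction (3): NH3→NH4Cl ratio 1:1 ⇒ n(NH4Cl) = 0.51544 mol.
Mass of NH4Cl = 0.51544 × 53.492 = 27.572 g.

27.57 g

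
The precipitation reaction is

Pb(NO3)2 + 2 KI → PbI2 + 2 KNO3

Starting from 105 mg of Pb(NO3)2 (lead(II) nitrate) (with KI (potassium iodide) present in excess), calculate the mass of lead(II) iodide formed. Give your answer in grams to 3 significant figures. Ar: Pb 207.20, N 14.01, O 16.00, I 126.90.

M(Pb(NO3)2) = 207.20 + 2(14.01) + 6(16.00) = 331.22 g/mol.
M(PbI2) = 207.20 + 2(126.90) = 461.00 g/mol.
Convert: 105 mg = 0.1050 g.
n(Pb(NO3)2) = 0.1050 g / 331.22 g/mol = 0.0003170 mol.
From the equation the Pb(NO3)2:PbI2 mole ratio is 1:1, so n(PbI2) = 0.0003170 × 1/1 = 0.0003170 mol.
Mass of PbI2 = 0.0003170 mol × 461.00 g/mol = 0.1461 g.

0.146 g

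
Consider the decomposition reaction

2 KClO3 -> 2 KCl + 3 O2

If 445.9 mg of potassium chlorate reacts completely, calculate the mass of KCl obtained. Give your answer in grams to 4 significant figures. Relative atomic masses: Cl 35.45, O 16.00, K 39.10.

M(KClO3) = 39.10 + 35.45 + 3(16.00) = 122.55 g/mol.
M(KCl) = 39.10 + 35.45 = 74.55 g/mol.
Convert: 445.9 mg = 0.44590 g.
n(KClO3) = 0.44590 g / 122.55 g/mol = 0.0036385 mol.
From the equation the KClO3:KCl mole ratio is 2:2, so n(KCl) = 0.0036385 × 2/2 = 0.0036385 mol.
Mass of KCl = 0.0036385 mol × 74.55 g/mol = 0.27125 g.

0.2713 g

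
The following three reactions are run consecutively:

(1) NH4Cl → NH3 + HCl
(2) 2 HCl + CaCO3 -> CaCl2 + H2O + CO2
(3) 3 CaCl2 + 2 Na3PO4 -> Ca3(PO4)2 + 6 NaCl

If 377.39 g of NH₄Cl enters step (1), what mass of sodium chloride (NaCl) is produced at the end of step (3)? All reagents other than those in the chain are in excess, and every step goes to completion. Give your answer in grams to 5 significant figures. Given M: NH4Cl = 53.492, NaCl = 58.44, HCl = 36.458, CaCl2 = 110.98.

412.30 g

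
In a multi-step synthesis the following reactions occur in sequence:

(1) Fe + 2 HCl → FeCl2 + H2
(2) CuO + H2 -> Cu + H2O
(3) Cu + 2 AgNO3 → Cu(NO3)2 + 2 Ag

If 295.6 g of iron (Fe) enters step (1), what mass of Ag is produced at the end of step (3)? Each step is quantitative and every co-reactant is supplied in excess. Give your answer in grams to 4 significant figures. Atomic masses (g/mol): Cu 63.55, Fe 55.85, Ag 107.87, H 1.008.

1142 g

M(Fe) = 55.85 g/mol.
M(Ag) = 107.87 g/mol.
n(Fe) = 295.6 / 55.85 = 5.2927 mol.
Reaction (1): Fe→H2 ratio 1:1 ⇒ n(H2) = 5.2927 mol.
Reaction (2): H2→Cu ratio 1:1 ⇒ n(Cu) = 5.2927 mol.
Reaction (3): Cu→Ag ratio 1:2 ⇒ n(Ag) = 10.585 mol.
Mass of Ag = 10.585 × 107.87 = 1141.9 g.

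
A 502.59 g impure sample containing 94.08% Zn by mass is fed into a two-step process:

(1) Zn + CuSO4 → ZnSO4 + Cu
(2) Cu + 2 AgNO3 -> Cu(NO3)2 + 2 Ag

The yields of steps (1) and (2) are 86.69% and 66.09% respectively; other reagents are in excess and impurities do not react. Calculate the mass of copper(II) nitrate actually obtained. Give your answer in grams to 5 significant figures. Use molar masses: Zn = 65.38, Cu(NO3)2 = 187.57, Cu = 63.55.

Pure Zn = 502.59 × 0.9408 = 472.837 g.
n(Zn) = 472.837 / 65.38 = 7.23213 mol.
Step 1 (Zn:Cu = 1:1): theoretical n(Cu) = 7.23213 mol; at 86.69% yield, n(Cu) = 6.26953 mol.
Step 2 (Cu:Cu(NO3)2 = 1:1): theoretical n(Cu(NO3)2) = 6.26953 mol, so theoretical mass = 6.26953 × 187.57 = 1175.98 g.
At 66.09% yield, actual mass of Cu(NO3)2 = 1175.98 × 0.6609 = 777.203 g.

777.20 g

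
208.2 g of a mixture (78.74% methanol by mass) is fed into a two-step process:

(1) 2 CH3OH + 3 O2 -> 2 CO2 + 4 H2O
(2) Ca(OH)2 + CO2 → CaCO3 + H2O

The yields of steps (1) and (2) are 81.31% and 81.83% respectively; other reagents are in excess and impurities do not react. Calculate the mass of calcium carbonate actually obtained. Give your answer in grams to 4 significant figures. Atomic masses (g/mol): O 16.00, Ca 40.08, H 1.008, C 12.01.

340.7 g

Pure CH3OH = 208.2 × 0.7874 = 163.94 g.
M(CH3OH) = 12.01 + 4(1.008) + 16.00 = 32.042 g/mol.
M(CaCO3) = 40.08 + 12.01 + 3(16.00) = 100.09 g/mol.
n(CH3OH) = 163.94 / 32.042 = 5.1163 mol.
Step 1 (CH3OH:CO2 = 2:2): theoretical n(CO2) = 5.1163 mol; at 81.31% yield, n(CO2) = 4.1601 mol.
Step 2 (CO2:CaCO3 = 1:1): theoretical n(CaCO3) = 4.1601 mol, so theoretical mass = 4.1601 × 100.09 = 416.38 g.
At 81.83% yield, actual mass of CaCO3 = 416.38 × 0.8183 = 340.72 g.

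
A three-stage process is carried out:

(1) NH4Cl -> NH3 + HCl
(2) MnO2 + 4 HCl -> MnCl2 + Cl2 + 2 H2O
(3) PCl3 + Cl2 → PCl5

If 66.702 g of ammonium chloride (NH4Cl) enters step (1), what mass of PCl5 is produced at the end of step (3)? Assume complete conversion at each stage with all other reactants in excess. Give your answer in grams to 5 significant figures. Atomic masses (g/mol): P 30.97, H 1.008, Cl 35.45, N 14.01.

M(NH4Cl) = 14.01 + 4(1.008) + 35.45 = 53.492 g/mol.
M(PCl5) = 30.97 + 5(35.45) = 208.22 g/mol.
n(NH4Cl) = 66.702 / 53.492 = 1.24695 mol.
Reaction (1): NH4Cl→HCl ratio 1:1 ⇒ n(HCl) = 1.24695 mol.
Reaction (2): HCl→Cl2 ratio 4:1 ⇒ n(Cl2) = 0.311738 mol.
Reaction (3): Cl2→PCl5 ratio 1:1 ⇒ n(PCl5) = 0.311738 mol.
Mass of PCl5 = 0.311738 × 208.22 = 64.9101 g.

64.910 g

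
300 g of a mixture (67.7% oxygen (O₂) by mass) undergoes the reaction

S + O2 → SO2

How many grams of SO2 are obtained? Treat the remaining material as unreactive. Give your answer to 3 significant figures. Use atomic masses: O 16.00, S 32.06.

Mass of pure O2 = 300 g × 0.677 = 203.1 g.
M(O2) = 2(16.00) = 32.00 g/mol.
M(SO2) = 32.06 + 2(16.00) = 64.06 g/mol.
n(O2) = 203.1 g / 32.00 g/mol = 6.347 mol.
From the equation the O2:SO2 mole ratio is 1:1, so n(SO2) = 6.347 × 1/1 = 6.347 mol.
Mass of SO2 = 6.347 mol × 64.06 g/mol = 406.6 g.

407 g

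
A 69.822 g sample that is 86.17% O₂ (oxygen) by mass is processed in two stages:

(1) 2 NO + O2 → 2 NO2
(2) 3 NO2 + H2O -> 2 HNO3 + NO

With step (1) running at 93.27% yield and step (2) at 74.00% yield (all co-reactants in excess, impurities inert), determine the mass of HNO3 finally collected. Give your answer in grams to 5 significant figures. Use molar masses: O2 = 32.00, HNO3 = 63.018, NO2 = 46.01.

Pure O2 = 69.822 × 0.8617 = 60.1656 g.
n(O2) = 60.1656 / 32.00 = 1.88018 mol.
Step 1 (O2:NO2 = 1:2): theoretical n(NO2) = 3.76035 mol; at 93.27% yield, n(NO2) = 3.50728 mol.
Step 2 (NO2:HNO3 = 3:2): theoretical n(HNO3) = 2.33819 mol, so theoretical mass = 2.33819 × 63.018 = 147.348 g.
At 74.00% yield, actual mass of HNO3 = 147.348 × 0.7400 = 109.037 g.

109.04 g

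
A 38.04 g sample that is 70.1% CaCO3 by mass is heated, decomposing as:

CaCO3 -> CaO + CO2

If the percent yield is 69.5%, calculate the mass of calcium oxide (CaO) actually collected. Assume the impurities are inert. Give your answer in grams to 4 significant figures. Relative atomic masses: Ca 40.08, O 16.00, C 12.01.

10.38 g

Pure CaCO3 available = 38.04 g × 0.701 = 26.666 g.
M(CaCO3) = 40.08 + 12.01 + 3(16.00) = 100.09 g/mol.
M(CaO) = 40.08 + 16.00 = 56.08 g/mol.
n(CaCO3) = 26.666 g / 100.09 g/mol = 0.26642 mol.
From the equation the CaCO3:CaO mole ratio is 1:1, so n(CaO) = 0.26642 × 1/1 = 0.26642 mol.
Mass of CaO = 0.26642 mol × 56.08 g/mol = 14.941 g.
Actual mass collected = 14.941 g × 0.695 = 10.384 g.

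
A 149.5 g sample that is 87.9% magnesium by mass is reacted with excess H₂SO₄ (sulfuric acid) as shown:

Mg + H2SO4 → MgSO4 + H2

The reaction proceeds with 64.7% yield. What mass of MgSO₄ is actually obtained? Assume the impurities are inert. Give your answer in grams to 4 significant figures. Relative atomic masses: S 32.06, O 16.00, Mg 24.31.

Pure Mg available = 149.5 g × 0.879 = 131.41 g.
M(Mg) = 24.31 g/mol.
M(MgSO4) = 24.31 + 32.06 + 4(16.00) = 120.37 g/mol.
n(Mg) = 131.41 g / 24.31 g/mol = 5.4056 mol.
From the equation the Mg:MgSO4 mole ratio is 1:1, so n(MgSO4) = 5.4056 × 1/1 = 5.4056 mol.
Mass of MgSO4 = 5.4056 mol × 120.37 g/mol = 650.67 g.
Actual mass collected = 650.67 g × 0.647 = 420.99 g.

421.0 g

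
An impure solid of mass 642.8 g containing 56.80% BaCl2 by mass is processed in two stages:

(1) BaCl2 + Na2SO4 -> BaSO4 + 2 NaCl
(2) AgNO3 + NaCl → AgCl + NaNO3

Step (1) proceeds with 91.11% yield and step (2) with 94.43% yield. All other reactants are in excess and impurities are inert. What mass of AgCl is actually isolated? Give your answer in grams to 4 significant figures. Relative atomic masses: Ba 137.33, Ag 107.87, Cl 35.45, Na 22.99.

432.4 g

Pure BaCl2 = 642.8 × 0.5680 = 365.11 g.
M(BaCl2) = 137.33 + 2(35.45) = 208.23 g/mol.
M(AgCl) = 107.87 + 35.45 = 143.32 g/mol.
n(BaCl2) = 365.11 / 208.23 = 1.7534 mol.
Step 1 (BaCl2:NaCl = 1:2): theoretical n(NaCl) = 3.5068 mol; at 91.11% yield, n(NaCl) = 3.1950 mol.
Step 2 (NaCl:AgCl = 1:1): theoretical n(AgCl) = 3.1950 mol, so theoretical mass = 3.1950 × 143.32 = 457.91 g.
At 94.43% yield, actual mass of AgCl = 457.91 × 0.9443 = 432.41 g.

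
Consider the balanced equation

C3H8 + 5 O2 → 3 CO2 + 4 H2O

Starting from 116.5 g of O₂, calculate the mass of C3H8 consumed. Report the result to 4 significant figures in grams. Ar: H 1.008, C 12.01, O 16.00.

32.11 g

M(O2) = 2(16.00) = 32.00 g/mol.
M(C3H8) = 3(12.01) + 8(1.008) = 44.094 g/mol.
n(O2) = 116.50 g / 32.00 g/mol = 3.6406 mol.
From the equation the O2:C3H8 mole ratio is 5:1, so n(C3H8) = 3.6406 × 1/5 = 0.72813 mol.
Mass of C3H8 = 0.72813 mol × 44.094 g/mol = 32.106 g.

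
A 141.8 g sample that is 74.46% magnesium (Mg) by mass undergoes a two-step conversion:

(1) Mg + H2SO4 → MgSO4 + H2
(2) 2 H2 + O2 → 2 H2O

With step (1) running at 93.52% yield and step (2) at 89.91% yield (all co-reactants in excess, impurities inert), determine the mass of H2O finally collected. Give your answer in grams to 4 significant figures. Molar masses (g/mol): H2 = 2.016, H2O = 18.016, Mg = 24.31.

65.79 g

Pure Mg = 141.8 × 0.7446 = 105.58 g.
n(Mg) = 105.58 / 24.31 = 4.3432 mol.
Step 1 (Mg:H2 = 1:1): theoretical n(H2) = 4.3432 mol; at 93.52% yield, n(H2) = 4.0618 mol.
Step 2 (H2:H2O = 2:2): theoretical n(H2O) = 4.0618 mol, so theoretical mass = 4.0618 × 18.016 = 73.177 g.
At 89.91% yield, actual mass of H2O = 73.177 × 0.8991 = 65.794 g.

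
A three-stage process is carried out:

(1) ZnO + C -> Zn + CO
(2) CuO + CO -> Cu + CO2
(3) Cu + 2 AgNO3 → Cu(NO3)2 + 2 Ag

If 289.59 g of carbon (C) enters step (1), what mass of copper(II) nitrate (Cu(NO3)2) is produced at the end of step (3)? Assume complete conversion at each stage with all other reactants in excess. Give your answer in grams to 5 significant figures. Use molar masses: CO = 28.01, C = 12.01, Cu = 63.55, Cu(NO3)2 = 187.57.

4522.8 g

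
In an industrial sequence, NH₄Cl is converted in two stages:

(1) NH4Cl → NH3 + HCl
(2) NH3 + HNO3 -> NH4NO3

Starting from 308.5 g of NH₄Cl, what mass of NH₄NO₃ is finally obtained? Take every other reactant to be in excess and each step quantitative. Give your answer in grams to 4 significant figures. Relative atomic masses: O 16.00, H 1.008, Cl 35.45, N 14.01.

461.7 g

M(NH4Cl) = 14.01 + 4(1.008) + 35.45 = 53.492 g/mol.
M(NH4NO3) = 2(14.01) + 4(1.008) + 3(16.00) = 80.052 g/mol.
n(NH4Cl) = 308.50 / 53.492 = 5.7672 mol.
Step 1 gives a 1:1 ratio of NH4Cl to NH3, so n(NH3) = 5.7672 mol.
In step 2 the NH3:NH4NO3 ratio is 1:1, so n(NH4NO3) = 5.7672 mol.
Mass of NH4NO3 = 5.7672 × 80.052 = 461.68 g.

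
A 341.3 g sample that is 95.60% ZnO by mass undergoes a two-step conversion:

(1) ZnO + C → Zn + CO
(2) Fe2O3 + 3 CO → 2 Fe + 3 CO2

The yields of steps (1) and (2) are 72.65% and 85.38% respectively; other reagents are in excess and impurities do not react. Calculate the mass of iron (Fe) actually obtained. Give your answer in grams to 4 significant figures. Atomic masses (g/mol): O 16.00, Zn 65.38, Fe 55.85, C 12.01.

92.60 g

Pure ZnO = 341.3 × 0.9560 = 326.28 g.
M(ZnO) = 65.38 + 16.00 = 81.38 g/mol.
M(Fe) = 55.85 g/mol.
n(ZnO) = 326.28 / 81.38 = 4.0094 mol.
Step 1 (ZnO:CO = 1:1): theoretical n(CO) = 4.0094 mol; at 72.65% yield, n(CO) = 2.9128 mol.
Step 2 (CO:Fe = 3:2): theoretical n(Fe) = 1.9419 mol, so theoretical mass = 1.9419 × 55.85 = 108.45 g.
At 85.38% yield, actual mass of Fe = 108.45 × 0.8538 = 92.598 g.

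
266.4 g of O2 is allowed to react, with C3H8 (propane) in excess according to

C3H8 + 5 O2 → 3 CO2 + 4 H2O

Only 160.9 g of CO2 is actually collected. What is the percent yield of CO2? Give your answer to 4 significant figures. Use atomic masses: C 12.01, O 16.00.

73.19 %

M(O2) = 2(16.00) = 32.00 g/mol.
M(CO2) = 12.01 + 2(16.00) = 44.01 g/mol.
n(O2) = 266.40 g / 32.00 g/mol = 8.3250 mol.
From the equation the O2:CO2 mole ratio is 5:3, so n(CO2) = 8.3250 × 3/5 = 4.9950 mol.
Mass of CO2 = 4.9950 mol × 44.01 g/mol = 219.83 g.
This is the theoretical yield. Percent yield = 160.9 g / 219.83 g × 100% = 73.193%.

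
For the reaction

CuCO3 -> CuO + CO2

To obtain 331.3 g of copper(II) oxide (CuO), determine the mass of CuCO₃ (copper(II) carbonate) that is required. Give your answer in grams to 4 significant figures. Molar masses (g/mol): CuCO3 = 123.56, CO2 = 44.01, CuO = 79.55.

n(CuO) = 331.30 g / 79.55 g/mol = 4.1647 mol.
From the equation the CuO:CuCO3 mole ratio is 1:1, so n(CuCO3) = 4.1647 × 1/1 = 4.1647 mol.
Mass of CuCO3 = 4.1647 mol × 123.56 g/mol = 514.59 g.

514.6 g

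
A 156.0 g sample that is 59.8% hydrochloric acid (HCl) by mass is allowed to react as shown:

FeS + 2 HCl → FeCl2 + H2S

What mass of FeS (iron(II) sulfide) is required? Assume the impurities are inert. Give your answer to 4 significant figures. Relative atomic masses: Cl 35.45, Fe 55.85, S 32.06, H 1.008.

112.5 g

Mass of pure HCl = 156.0 g × 0.598 = 93.288 g.
M(HCl) = 1.008 + 35.45 = 36.458 g/mol.
M(FeS) = 55.85 + 32.06 = 87.91 g/mol.
n(HCl) = 93.288 g / 36.458 g/mol = 2.5588 mol.
From the equation the HCl:FeS mole ratio is 2:1, so n(FeS) = 2.5588 × 1/2 = 1.2794 mol.
Mass of FeS = 1.2794 mol × 87.91 g/mol = 112.47 g.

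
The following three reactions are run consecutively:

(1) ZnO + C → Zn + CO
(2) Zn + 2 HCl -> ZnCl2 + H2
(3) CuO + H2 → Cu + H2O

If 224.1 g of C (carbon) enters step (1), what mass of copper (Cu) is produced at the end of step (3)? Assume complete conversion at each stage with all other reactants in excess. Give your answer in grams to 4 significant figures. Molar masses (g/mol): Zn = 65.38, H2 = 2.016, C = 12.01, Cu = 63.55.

n(C) = 224.1 / 12.01 = 18.659 mol.
Reaction (1): C→Zn ratio 1:1 ⇒ n(Zn) = 18.659 mol.
Reaction (2): Zn→H2 ratio 1:1 ⇒ n(H2) = 18.659 mol.
Reaction (3): H2→Cu ratio 1:1 ⇒ n(Cu) = 18.659 mol.
Mass of Cu = 18.659 × 63.55 = 1185.8 g.

1186 g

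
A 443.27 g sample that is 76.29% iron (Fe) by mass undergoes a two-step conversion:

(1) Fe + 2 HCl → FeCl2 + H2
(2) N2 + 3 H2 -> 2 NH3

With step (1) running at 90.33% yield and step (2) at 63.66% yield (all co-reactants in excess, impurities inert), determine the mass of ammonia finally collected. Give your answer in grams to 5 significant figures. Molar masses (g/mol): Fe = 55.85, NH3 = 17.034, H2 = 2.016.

39.540 g

Pure Fe = 443.27 × 0.7629 = 338.171 g.
n(Fe) = 338.171 / 55.85 = 6.05498 mol.
Step 1 (Fe:H2 = 1:1): theoretical n(H2) = 6.05498 mol; at 90.33% yield, n(H2) = 5.46946 mol.
Step 2 (H2:NH3 = 3:2): theoretical n(NH3) = 3.64631 mol, so theoretical mass = 3.64631 × 17.034 = 62.1112 g.
At 63.66% yield, actual mass of NH3 = 62.1112 × 0.6366 = 39.5400 g.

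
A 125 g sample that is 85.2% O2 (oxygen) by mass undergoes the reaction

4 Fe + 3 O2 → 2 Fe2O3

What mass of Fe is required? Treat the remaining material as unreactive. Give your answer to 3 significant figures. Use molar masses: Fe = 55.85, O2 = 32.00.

248 g

Mass of pure O2 = 125 g × 0.852 = 106.5 g.
n(O2) = 106.5 g / 32.00 g/mol = 3.328 mol.
From the equation the O2:Fe mole ratio is 3:4, so n(Fe) = 3.328 × 4/3 = 4.438 mol.
Mass of Fe = 4.438 mol × 55.85 g/mol = 247.8 g.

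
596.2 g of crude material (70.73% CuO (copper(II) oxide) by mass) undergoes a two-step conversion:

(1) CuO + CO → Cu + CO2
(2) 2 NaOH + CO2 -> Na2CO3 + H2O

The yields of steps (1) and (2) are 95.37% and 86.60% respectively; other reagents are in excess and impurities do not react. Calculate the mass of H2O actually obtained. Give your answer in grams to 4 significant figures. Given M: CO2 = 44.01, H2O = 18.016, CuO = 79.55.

Pure CuO = 596.2 × 0.7073 = 421.69 g.
n(CuO) = 421.69 / 79.55 = 5.3010 mol.
Step 1 (CuO:CO2 = 1:1): theoretical n(CO2) = 5.3010 mol; at 95.37% yield, n(CO2) = 5.0555 mol.
Step 2 (CO2:H2O = 1:1): theoretical n(H2O) = 5.0555 mol, so theoretical mass = 5.0555 × 18.016 = 91.081 g.
At 86.60% yield, actual mass of H2O = 91.081 × 0.8660 = 78.876 g.

78.88 g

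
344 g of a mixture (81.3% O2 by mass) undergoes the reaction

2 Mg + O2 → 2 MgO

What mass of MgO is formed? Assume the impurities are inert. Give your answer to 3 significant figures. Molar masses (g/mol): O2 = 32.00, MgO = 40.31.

Mass of pure O2 = 344 g × 0.813 = 279.7 g.
n(O2) = 279.7 g / 32.00 g/mol = 8.740 mol.
From the equation the O2:MgO mole ratio is 1:2, so n(MgO) = 8.740 × 2/1 = 17.48 mol.
Mass of MgO = 17.48 mol × 40.31 g/mol = 704.6 g.

705 g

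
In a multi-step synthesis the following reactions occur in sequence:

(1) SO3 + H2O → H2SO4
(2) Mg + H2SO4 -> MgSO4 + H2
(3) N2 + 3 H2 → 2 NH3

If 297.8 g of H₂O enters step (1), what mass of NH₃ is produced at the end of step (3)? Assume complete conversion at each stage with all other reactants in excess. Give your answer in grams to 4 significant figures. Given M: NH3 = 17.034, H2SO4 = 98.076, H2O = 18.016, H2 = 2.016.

n(H2O) = 297.8 / 18.016 = 16.530 mol.
Reaction (1): H2O→H2SO4 ratio 1:1 ⇒ n(H2SO4) = 16.530 mol.
Reaction (2): H2SO4→H2 ratio 1:1 ⇒ n(H2) = 16.530 mol.
Reaction (3): H2→NH3 ratio 3:2 ⇒ n(NH3) = 11.020 mol.
Mass of NH3 = 11.020 × 17.034 = 187.71 g.

187.7 g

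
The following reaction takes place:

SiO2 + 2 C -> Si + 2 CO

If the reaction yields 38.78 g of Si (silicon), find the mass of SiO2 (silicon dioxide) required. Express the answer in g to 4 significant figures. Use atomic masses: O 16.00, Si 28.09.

82.96 g

M(Si) = 28.09 g/mol.
M(SiO2) = 28.09 + 2(16.00) = 60.09 g/mol.
n(Si) = 38.780 g / 28.09 g/mol = 1.3806 mol.
From the equation the Si:SiO2 mole ratio is 1:1, so n(SiO2) = 1.3806 × 1/1 = 1.3806 mol.
Mass of SiO2 = 1.3806 mol × 60.09 g/mol = 82.958 g.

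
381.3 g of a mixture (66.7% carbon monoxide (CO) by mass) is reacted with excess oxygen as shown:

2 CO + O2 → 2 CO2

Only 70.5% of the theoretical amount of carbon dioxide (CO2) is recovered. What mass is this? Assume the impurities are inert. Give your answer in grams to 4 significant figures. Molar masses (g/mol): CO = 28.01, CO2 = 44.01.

281.7 g

Pure CO available = 381.3 g × 0.667 = 254.33 g.
n(CO) = 254.33 g / 28.01 g/mol = 9.0799 mol.
From the equation the CO:CO2 mole ratio is 2:2, so n(CO2) = 9.0799 × 2/2 = 9.0799 mol.
Mass of CO2 = 9.0799 mol × 44.01 g/mol = 399.60 g.
Actual mass collected = 399.60 g × 0.705 = 281.72 g.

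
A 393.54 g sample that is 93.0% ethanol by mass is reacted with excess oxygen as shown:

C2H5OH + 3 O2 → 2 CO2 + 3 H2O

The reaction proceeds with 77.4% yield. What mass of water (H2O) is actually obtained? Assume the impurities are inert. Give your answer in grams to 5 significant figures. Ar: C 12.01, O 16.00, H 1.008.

332.35 g

Pure C2H5OH available = 393.54 g × 0.930 = 365.992 g.
M(C2H5OH) = 2(12.01) + 6(1.008) + 16.00 = 46.068 g/mol.
M(H2O) = 2(1.008) + 16.00 = 18.016 g/mol.
n(C2H5OH) = 365.992 g / 46.068 g/mol = 7.94461 mol.
From the equation the C2H5OH:H2O mole ratio is 1:3, so n(H2O) = 7.94461 × 3/1 = 23.8338 mol.
Mass of H2O = 23.8338 mol × 18.016 g/mol = 429.390 g.
Actual mass collected = 429.390 g × 0.774 = 332.348 g.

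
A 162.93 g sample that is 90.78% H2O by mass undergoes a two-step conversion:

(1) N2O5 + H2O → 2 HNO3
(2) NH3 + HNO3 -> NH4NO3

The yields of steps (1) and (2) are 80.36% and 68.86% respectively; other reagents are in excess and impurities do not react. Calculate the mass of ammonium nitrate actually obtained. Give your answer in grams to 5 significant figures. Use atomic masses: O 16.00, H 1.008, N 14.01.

727.35 g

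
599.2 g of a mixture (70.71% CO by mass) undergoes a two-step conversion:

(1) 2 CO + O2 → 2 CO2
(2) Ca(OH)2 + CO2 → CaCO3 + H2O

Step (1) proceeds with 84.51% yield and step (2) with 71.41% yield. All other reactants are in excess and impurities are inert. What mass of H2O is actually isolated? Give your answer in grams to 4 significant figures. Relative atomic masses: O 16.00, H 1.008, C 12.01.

164.5 g

Pure CO = 599.2 × 0.7071 = 423.69 g.
M(CO) = 12.01 + 16.00 = 28.01 g/mol.
M(H2O) = 2(1.008) + 16.00 = 18.016 g/mol.
n(CO) = 423.69 / 28.01 = 15.127 mol.
Step 1 (CO:CO2 = 2:2): theoretical n(CO2) = 15.127 mol; at 84.51% yield, n(CO2) = 12.783 mol.
Step 2 (CO2:H2O = 1:1): theoretical n(H2O) = 12.783 mol, so theoretical mass = 12.783 × 18.016 = 230.31 g.
At 71.41% yield, actual mass of H2O = 230.31 × 0.7141 = 164.46 g.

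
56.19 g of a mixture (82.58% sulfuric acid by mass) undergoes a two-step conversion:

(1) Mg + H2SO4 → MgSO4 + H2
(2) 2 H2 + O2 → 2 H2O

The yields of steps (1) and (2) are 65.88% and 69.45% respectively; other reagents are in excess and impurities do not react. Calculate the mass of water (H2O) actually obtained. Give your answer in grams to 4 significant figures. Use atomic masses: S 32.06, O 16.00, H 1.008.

Pure H2SO4 = 56.19 × 0.8258 = 46.402 g.
M(H2SO4) = 2(1.008) + 32.06 + 4(16.00) = 98.076 g/mol.
M(H2O) = 2(1.008) + 16.00 = 18.016 g/mol.
n(H2SO4) = 46.402 / 98.076 = 0.47312 mol.
Step 1 (H2SO4:H2 = 1:1): theoretical n(H2) = 0.47312 mol; at 65.88% yield, n(H2) = 0.31169 mol.
Step 2 (H2:H2O = 2:2): theoretical n(H2O) = 0.31169 mol, so theoretical mass = 0.31169 × 18.016 = 5.6154 g.
At 69.45% yield, actual mass of H2O = 5.6154 × 0.6945 = 3.8999 g.

3.900 g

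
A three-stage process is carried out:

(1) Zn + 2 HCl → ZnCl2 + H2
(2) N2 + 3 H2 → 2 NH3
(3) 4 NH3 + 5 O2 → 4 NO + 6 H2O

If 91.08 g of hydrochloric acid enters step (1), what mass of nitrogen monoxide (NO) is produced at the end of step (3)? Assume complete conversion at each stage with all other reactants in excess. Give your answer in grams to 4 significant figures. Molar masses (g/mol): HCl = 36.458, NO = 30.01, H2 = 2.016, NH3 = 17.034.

n(HCl) = 91.08 / 36.458 = 2.4982 mol.
Reaction (1): HCl→H2 ratio 2:1 ⇒ n(H2) = 1.2491 mol.
Reaction (2): H2→NH3 ratio 3:2 ⇒ n(NH3) = 0.83274 mol.
Reaction (3): NH3→NO ratio 4:4 ⇒ n(NO) = 0.83274 mol.
Mass of NO = 0.83274 × 30.01 = 24.990 g.

24.99 g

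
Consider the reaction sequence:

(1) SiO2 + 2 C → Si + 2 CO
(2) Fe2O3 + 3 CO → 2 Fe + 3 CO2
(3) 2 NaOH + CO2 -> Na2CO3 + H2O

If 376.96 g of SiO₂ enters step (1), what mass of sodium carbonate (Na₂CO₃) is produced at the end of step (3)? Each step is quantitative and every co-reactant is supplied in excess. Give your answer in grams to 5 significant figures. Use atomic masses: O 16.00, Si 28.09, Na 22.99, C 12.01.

1329.8 g

M(SiO2) = 28.09 + 2(16.00) = 60.09 g/mol.
M(Na2CO3) = 2(22.99) + 12.01 + 3(16.00) = 105.99 g/mol.
n(SiO2) = 376.96 / 60.09 = 6.27326 mol.
Reaction (1): SiO2→CO ratio 1:2 ⇒ n(CO) = 12.5465 mol.
Reaction (2): CO→CO2 ratio 3:3 ⇒ n(CO2) = 12.5465 mol.
Reaction (3): CO2→Na2CO3 ratio 1:1 ⇒ n(Na2CO3) = 12.5465 mol.
Mass of Na2CO3 = 12.5465 × 105.99 = 1329.80 g.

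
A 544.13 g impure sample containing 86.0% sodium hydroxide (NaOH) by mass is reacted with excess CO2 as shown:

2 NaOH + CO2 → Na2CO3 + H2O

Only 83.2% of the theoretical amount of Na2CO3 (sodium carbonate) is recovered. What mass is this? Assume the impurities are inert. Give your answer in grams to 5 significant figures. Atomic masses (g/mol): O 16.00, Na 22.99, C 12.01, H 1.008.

515.85 g

Pure NaOH available = 544.13 g × 0.860 = 467.952 g.
M(NaOH) = 22.99 + 16.00 + 1.008 = 39.998 g/mol.
M(Na2CO3) = 2(22.99) + 12.01 + 3(16.00) = 105.99 g/mol.
n(NaOH) = 467.952 g / 39.998 g/mol = 11.6994 mol.
From the equation the NaOH:Na2CO3 mole ratio is 2:1, so n(Na2CO3) = 11.6994 × 1/2 = 5.84969 mol.
Mass of Na2CO3 = 5.84969 mol × 105.99 g/mol = 620.009 g.
Actual mass collected = 620.009 g × 0.832 = 515.847 g.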